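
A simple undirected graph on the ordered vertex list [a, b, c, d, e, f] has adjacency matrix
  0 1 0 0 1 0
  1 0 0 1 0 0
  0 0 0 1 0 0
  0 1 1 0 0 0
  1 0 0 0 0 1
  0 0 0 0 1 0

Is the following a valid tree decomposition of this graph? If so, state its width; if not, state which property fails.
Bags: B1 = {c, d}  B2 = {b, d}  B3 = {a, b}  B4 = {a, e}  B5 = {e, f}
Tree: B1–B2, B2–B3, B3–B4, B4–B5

Checking the three conditions: (i) the bags cover all of {a, b, c, d, e, f}; (ii) for each edge, some bag contains both endpoints; (iii) the bags containing any fixed vertex form a subtree. All hold, so the decomposition is valid with width 2 − 1 = 1.

Yes; width 1.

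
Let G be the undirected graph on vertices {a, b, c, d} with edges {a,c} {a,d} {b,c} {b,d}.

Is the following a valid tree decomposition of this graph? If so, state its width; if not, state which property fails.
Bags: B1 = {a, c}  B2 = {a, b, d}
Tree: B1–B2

No — edge (b,c) lies in no bag.

A tree decomposition must satisfy three properties: every vertex lies in some bag; for every edge, both endpoints lie together in some bag; and for every vertex, the bags containing it form a connected subtree. Here edge (b,c) lies in no bag, so the decomposition is invalid.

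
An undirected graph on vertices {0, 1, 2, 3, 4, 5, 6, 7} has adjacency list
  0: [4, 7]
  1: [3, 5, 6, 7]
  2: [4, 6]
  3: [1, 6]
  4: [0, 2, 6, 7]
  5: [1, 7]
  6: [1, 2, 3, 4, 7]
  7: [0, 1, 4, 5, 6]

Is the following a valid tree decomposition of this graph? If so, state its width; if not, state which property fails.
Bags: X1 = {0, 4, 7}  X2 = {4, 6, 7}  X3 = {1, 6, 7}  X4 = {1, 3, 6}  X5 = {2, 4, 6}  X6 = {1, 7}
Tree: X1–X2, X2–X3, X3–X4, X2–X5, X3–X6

No — vertex 5 appears in no bag.

A tree decomposition must satisfy three properties: every vertex lies in some bag; for every edge, both endpoints lie together in some bag; and for every vertex, the bags containing it form a connected subtree. Here vertex 5 appears in no bag, so the decomposition is invalid.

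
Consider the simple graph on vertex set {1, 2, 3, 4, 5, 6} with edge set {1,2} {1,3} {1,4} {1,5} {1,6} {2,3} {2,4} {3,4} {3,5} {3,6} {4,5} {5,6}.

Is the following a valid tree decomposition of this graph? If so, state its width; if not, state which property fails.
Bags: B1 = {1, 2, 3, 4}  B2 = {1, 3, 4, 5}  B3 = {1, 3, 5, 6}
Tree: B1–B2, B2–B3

Vertex coverage: the bags together contain {1, 2, 3, 4, 5, 6}, the full vertex set. Edge coverage: each edge of G has both endpoints in at least one bag. Running intersection: for every vertex, the bags containing it form a connected subtree. All three properties hold, so this is a valid tree decomposition of width max|bag| − 1 = 3, and hence tw(G) ≤ 3.

Yes; width 3.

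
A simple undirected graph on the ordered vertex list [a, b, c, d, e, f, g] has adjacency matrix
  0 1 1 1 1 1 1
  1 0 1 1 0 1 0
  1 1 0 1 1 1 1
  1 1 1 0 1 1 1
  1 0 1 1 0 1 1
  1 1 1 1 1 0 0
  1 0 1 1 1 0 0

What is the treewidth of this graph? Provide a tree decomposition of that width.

Treewidth 4.
One optimal decomposition is:
Bags: B1 = {a, c, d, e, f}  B2 = {a, c, d, e, g}  B3 = {a, b, c, d, f}
Tree: B1–B2, B1–B3

Each bag holds 5 vertices, so the decomposition has width 4, which upper-bounds the treewidth. On the other hand G contains the 5-clique {a, c, d, e, g}. A clique must lie in a single bag of any decomposition, so no decomposition can have width below 4. The upper and lower bounds meet at 4, so that is the treewidth.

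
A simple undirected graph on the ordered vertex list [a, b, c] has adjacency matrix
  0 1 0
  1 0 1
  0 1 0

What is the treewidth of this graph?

A width-1 tree decomposition is:
Bags: B1 = {a, b}  B2 = {b, c}
Tree: B1–B2
The largest bag has 2 vertices, giving width 1; this decomposition certifies tw(G) ≤ 1. G has an edge, so its treewidth is at least 1. Hence tw(G) = 1 exactly.

1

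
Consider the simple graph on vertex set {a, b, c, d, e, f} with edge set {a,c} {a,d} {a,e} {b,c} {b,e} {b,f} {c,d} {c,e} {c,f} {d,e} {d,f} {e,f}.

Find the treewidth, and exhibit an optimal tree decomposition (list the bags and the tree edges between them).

The largest bag has 4 vertices, giving width 3; this decomposition certifies tw(G) ≤ 3. On the other hand G contains the 4-clique {c, d, e, f}. A clique must lie in a single bag of any decomposition, so no decomposition can have width below 3. Combining the bounds, tw(G) = 3.

Treewidth 3.
Bags: B1 = {c, d, e, f}  B2 = {b, c, e, f}  B3 = {a, c, d, e}
Tree: B1–B2, B1–B3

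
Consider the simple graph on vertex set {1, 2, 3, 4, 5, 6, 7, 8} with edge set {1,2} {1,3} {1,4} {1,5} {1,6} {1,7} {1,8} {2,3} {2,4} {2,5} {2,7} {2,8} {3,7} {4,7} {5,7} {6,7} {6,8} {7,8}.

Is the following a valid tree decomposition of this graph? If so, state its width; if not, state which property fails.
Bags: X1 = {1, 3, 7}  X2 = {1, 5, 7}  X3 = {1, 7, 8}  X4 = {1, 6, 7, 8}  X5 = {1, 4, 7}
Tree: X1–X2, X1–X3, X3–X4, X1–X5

No — vertex 2 appears in no bag.

A tree decomposition must satisfy three properties: every vertex lies in some bag; for every edge, both endpoints lie together in some bag; and for every vertex, the bags containing it form a connected subtree. Here vertex 2 appears in no bag, so the decomposition is invalid.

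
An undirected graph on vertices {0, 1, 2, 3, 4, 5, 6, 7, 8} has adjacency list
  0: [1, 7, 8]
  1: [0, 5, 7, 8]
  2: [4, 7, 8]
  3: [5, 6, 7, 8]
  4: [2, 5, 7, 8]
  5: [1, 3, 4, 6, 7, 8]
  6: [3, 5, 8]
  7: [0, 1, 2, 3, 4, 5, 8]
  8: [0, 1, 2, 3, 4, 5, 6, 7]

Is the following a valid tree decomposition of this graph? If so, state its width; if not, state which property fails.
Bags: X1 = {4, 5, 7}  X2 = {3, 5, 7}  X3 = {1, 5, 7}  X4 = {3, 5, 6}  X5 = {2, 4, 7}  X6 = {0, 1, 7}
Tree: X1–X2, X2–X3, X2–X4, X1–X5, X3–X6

A tree decomposition must satisfy three properties: every vertex lies in some bag; for every edge, both endpoints lie together in some bag; and for every vertex, the bags containing it form a connected subtree. Here vertex 8 appears in no bag, so the decomposition is invalid.

No — vertex 8 appears in no bag.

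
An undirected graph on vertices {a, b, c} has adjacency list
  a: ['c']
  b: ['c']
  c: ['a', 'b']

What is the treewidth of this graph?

A width-1 tree decomposition is:
Bags: B1 = {b, c}  B2 = {a, c}
Tree: B1–B2
Each bag holds 2 vertices, so the decomposition has width 1, which upper-bounds the treewidth. Since G has at least one edge (e.g. b–c), it is not an edgeless graph, so tw(G) ≥ 1. Hence tw(G) = 1 exactly.

1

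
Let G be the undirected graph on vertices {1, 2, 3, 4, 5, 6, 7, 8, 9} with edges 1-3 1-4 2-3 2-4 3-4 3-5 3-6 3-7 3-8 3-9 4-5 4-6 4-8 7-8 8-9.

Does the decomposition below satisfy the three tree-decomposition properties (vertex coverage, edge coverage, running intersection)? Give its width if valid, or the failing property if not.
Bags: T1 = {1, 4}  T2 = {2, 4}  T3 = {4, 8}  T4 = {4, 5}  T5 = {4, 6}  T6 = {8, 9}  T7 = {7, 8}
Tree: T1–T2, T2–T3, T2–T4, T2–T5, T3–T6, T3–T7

No — vertex 3 appears in no bag.

A tree decomposition must satisfy three properties: every vertex lies in some bag; for every edge, both endpoints lie together in some bag; and for every vertex, the bags containing it form a connected subtree. Here vertex 3 appears in no bag, so the decomposition is invalid.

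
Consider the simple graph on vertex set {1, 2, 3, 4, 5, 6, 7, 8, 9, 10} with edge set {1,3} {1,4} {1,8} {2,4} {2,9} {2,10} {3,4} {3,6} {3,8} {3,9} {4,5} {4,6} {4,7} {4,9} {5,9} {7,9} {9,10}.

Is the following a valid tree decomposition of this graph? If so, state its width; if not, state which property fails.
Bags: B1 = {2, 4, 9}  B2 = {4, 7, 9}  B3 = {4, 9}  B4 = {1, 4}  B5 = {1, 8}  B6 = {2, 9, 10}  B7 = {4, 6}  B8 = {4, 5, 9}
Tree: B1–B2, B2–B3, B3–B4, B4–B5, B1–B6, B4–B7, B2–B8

A tree decomposition must satisfy three properties: every vertex lies in some bag; for every edge, both endpoints lie together in some bag; and for every vertex, the bags containing it form a connected subtree. Here vertex 3 appears in no bag, so the decomposition is invalid.

No — vertex 3 appears in no bag.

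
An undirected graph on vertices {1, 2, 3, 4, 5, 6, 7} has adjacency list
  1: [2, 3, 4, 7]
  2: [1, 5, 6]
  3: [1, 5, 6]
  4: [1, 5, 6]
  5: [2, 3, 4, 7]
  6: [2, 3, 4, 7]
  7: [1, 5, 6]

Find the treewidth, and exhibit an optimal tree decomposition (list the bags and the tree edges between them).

Treewidth 3.
Bags: B1 = {1, 2, 5, 6}  B2 = {1, 4, 5, 6}  B3 = {1, 3, 5, 6}  B4 = {1, 5, 6, 7}
Tree: B1–B2, B2–B3, B3–B4

The largest bag has 4 vertices, giving width 3; this decomposition certifies tw(G) ≤ 3. For the lower bound: the 4 vertex sets {2,6}, {1,4}, {5}, {3} are disjoint, each induces a connected subgraph, and every pair is joined by at least one edge of G. Contracting each set to a single vertex therefore yields K_{4} as a minor, and since treewidth is minor-monotone, tw(G) ≥ tw(K_{4}) = 3. Hence tw(G) = 3 exactly.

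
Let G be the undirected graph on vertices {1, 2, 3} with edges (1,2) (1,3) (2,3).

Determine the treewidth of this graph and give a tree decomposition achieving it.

Treewidth 2.
One optimal decomposition is:
Bags: B1 = {1, 2, 3}
Tree: (single bag)

A single bag containing all 3 vertices is trivially a valid decomposition of width 2. On the other hand G contains the 3-clique {1, 2, 3}. A clique must lie in a single bag of any decomposition, so no decomposition can have width below 2. Combining the bounds, tw(G) = 2.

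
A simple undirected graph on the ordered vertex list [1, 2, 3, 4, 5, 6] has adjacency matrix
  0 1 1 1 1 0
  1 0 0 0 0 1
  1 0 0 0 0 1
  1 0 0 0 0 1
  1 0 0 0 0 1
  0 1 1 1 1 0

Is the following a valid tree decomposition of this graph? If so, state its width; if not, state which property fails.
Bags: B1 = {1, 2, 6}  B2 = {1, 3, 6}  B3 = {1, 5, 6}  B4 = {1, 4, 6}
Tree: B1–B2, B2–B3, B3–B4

Checking the three conditions: (i) the bags cover all of {1, 2, 3, 4, 5, 6}; (ii) for each edge, some bag contains both endpoints; (iii) the bags containing any fixed vertex form a subtree. All hold, so the decomposition is valid with width 3 − 1 = 2.

Yes; width 2.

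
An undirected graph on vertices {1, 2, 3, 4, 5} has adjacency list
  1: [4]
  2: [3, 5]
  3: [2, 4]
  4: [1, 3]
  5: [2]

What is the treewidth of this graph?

1

A width-1 tree decomposition is:
Bags: B1 = {1, 4}  B2 = {3, 4}  B3 = {2, 3}  B4 = {2, 5}
Tree: B1–B2, B2–B3, B3–B4
Every bag has size at most 2, so the width is 2 − 1 = 1 and tw(G) ≤ 1. Any graph with an edge has treewidth ≥ 1, and G has the edge 1–4. The upper and lower bounds meet at 1, so that is the treewidth.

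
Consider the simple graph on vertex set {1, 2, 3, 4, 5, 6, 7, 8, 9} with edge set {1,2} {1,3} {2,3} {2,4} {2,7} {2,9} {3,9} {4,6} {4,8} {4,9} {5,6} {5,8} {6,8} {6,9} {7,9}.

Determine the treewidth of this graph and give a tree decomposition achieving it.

Treewidth 2.
One optimal decomposition is:
Bags: B1 = {2, 4, 9}  B2 = {4, 6, 9}  B3 = {4, 6, 8}  B4 = {2, 3, 9}  B5 = {2, 7, 9}  B6 = {1, 2, 3}  B7 = {5, 6, 8}
Tree: B1–B2, B2–B3, B1–B4, B4–B5, B4–B6, B3–B7

The largest bag has 3 vertices, giving width 2; this decomposition certifies tw(G) ≤ 2. Conversely, {4, 6, 8} is a clique of size 3, and the vertices of any clique must share a bag in every tree decomposition; so some bag has ≥ 3 vertices and tw(G) ≥ 2. Hence tw(G) = 2 exactly.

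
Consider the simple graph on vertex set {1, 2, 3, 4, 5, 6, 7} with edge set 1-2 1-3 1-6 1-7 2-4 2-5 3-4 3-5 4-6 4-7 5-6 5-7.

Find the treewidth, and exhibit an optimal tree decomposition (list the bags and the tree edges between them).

Every bag has size at most 4, so the width is 4 − 1 = 3 and tw(G) ≤ 3. For the lower bound: the 4 vertex sets {2,4}, {5,7}, {1}, {3} are disjoint, each induces a connected subgraph, and every pair is joined by at least one edge of G. Contracting each set to a single vertex therefore yields K_{4} as a minor, and since treewidth is minor-monotone, tw(G) ≥ tw(K_{4}) = 3. Combining the bounds, tw(G) = 3.

Treewidth 3.
One such decomposition:
Bags: B1 = {1, 2, 4, 5}  B2 = {1, 4, 5, 7}  B3 = {1, 3, 4, 5}  B4 = {1, 4, 5, 6}
Tree: B1–B2, B2–B3, B3–B4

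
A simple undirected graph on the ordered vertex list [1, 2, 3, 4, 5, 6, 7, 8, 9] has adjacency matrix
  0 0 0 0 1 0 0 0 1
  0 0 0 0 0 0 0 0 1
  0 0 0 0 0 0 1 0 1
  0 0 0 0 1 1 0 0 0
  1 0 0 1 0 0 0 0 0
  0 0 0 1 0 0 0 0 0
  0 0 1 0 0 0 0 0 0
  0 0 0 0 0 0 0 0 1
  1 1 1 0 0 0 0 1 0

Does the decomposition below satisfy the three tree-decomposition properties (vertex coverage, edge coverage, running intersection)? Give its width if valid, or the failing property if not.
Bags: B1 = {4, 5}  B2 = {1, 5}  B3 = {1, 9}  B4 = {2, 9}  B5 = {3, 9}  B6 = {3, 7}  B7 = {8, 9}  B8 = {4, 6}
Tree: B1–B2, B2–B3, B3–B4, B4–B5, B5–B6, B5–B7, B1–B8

Yes; width 1.

Checking the three conditions: (i) the bags cover all of {1, 2, 3, 4, 5, 6, 7, 8, 9}; (ii) for each edge, some bag contains both endpoints; (iii) the bags containing any fixed vertex form a subtree. All hold, so the decomposition is valid with width 2 − 1 = 1.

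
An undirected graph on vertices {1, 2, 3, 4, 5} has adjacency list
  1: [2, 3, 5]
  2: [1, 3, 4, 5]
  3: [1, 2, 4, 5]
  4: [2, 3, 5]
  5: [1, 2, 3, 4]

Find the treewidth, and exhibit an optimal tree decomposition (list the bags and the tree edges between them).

The largest bag has 4 vertices, giving width 3; this decomposition certifies tw(G) ≤ 3. Conversely, {1, 2, 3, 5} is a clique of size 4, and the vertices of any clique must share a bag in every tree decomposition; so some bag has ≥ 4 vertices and tw(G) ≥ 3. The upper and lower bounds meet at 3, so that is the treewidth.

Treewidth 3.
One optimal decomposition is:
Bags: B1 = {1, 2, 3, 5}  B2 = {2, 3, 4, 5}
Tree: B1–B2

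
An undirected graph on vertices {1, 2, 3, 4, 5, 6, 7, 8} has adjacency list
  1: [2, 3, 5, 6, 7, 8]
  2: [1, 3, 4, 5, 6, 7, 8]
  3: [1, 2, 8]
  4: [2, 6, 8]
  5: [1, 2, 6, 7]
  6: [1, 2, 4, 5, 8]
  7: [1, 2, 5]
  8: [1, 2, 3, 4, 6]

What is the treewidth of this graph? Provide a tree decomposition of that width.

Treewidth 3.
One such decomposition:
Bags: B1 = {1, 2, 5, 6}  B2 = {1, 2, 6, 8}  B3 = {2, 4, 6, 8}  B4 = {1, 2, 3, 8}  B5 = {1, 2, 5, 7}
Tree: B1–B2, B2–B3, B2–B4, B1–B5

Every bag has size at most 4, so the width is 4 − 1 = 3 and tw(G) ≤ 3. For the lower bound, the 4 vertices {1, 2, 3, 8} are pairwise adjacent, and any tree decomposition puts a clique entirely inside one bag — forcing width ≥ 3. The upper and lower bounds meet at 3, so that is the treewidth.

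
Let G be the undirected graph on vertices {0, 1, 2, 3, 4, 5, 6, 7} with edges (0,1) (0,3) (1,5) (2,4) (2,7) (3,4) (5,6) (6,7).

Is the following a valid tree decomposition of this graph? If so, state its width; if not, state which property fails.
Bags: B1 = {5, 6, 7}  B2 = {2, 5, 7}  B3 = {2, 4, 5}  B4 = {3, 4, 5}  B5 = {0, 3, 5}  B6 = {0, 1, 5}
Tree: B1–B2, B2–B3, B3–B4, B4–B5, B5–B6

Checking the three conditions: (i) the bags cover all of {0, 1, 2, 3, 4, 5, 6, 7}; (ii) for each edge, some bag contains both endpoints; (iii) the bags containing any fixed vertex form a subtree. All hold, so the decomposition is valid with width 3 − 1 = 2.

Yes; width 2.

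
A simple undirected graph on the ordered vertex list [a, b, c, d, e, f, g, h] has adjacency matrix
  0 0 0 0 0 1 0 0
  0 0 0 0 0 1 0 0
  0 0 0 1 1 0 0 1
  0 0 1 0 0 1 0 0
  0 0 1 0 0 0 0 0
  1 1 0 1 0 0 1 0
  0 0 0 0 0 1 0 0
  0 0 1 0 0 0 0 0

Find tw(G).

1

A width-1 tree decomposition is:
Bags: B1 = {b, f}  B2 = {f, g}  B3 = {a, f}  B4 = {d, f}  B5 = {c, d}  B6 = {c, h}  B7 = {c, e}
Tree: B1–B2, B1–B3, B3–B4, B4–B5, B5–B6, B6–B7
Each bag holds 2 vertices, so the decomposition has width 1, which upper-bounds the treewidth. Since G has at least one edge (e.g. f–b), it is not an edgeless graph, so tw(G) ≥ 1. Combining the bounds, tw(G) = 1.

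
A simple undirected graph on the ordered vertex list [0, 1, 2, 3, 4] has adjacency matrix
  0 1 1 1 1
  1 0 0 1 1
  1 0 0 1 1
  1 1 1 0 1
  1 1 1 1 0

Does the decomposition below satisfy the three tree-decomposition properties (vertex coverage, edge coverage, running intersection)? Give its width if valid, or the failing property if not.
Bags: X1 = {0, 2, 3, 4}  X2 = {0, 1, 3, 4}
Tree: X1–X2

Vertex coverage: the bags together contain {0, 1, 2, 3, 4}, the full vertex set. Edge coverage: each edge of G has both endpoints in at least one bag. Running intersection: for every vertex, the bags containing it form a connected subtree. All three properties hold, so this is a valid tree decomposition of width max|bag| − 1 = 3, and hence tw(G) ≤ 3.

Yes; width 3.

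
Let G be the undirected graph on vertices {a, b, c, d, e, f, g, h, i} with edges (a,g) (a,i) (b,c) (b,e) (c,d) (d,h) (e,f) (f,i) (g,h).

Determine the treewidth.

A width-2 tree decomposition is:
Bags: B1 = {b, c, d}  B2 = {b, d, h}  B3 = {b, g, h}  B4 = {a, b, g}  B5 = {a, b, i}  B6 = {b, f, i}  B7 = {b, e, f}
Tree: B1–B2, B2–B3, B3–B4, B4–B5, B5–B6, B6–B7
The largest bag has 3 vertices, giving width 2; this decomposition certifies tw(G) ≤ 2. The edges b–c–d–h–g–a–i–f–e–b form a cycle, so G is not a tree and its treewidth is at least 2. Hence tw(G) = 2 exactly.

2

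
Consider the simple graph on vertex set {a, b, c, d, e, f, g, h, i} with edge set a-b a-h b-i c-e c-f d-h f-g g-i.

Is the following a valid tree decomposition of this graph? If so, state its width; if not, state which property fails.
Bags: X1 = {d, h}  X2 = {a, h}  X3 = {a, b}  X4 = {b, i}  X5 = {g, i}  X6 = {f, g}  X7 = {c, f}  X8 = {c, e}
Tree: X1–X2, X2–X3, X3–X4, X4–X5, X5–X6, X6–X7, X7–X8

Vertex coverage: the bags together contain {a, b, c, d, e, f, g, h, i}, the full vertex set. Edge coverage: each edge of G has both endpoints in at least one bag. Running intersection: for every vertex, the bags containing it form a connected subtree. All three properties hold, so this is a valid tree decomposition of width max|bag| − 1 = 1, and hence tw(G) ≤ 1.

Yes; width 1.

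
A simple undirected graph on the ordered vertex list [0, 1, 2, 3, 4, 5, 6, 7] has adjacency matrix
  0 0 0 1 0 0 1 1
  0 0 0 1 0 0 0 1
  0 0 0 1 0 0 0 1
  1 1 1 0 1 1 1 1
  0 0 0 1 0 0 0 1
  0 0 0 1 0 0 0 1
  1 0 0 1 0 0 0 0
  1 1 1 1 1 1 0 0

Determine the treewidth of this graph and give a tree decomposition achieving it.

Treewidth 2.
Bags: B1 = {1, 3, 7}  B2 = {2, 3, 7}  B3 = {3, 4, 7}  B4 = {0, 3, 7}  B5 = {3, 5, 7}  B6 = {0, 3, 6}
Tree: B1–B2, B2–B3, B2–B4, B3–B5, B4–B6

The largest bag has 3 vertices, giving width 2; this decomposition certifies tw(G) ≤ 2. Conversely, {0, 3, 6} is a clique of size 3, and the vertices of any clique must share a bag in every tree decomposition; so some bag has ≥ 3 vertices and tw(G) ≥ 2. Therefore the treewidth is 2.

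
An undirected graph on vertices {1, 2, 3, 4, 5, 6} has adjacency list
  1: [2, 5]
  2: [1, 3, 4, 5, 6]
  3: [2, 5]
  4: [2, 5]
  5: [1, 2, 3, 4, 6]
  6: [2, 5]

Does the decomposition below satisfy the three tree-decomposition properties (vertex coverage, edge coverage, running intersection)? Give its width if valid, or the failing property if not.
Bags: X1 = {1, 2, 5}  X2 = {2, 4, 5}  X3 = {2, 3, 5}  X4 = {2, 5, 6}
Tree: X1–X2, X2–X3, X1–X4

Yes; width 2.

Every vertex of G appears in some bag (union = {1, 2, 3, 4, 5, 6}); every edge is covered by a bag; and for each vertex v the set of bags containing v is connected in the bag tree. The decomposition is therefore valid. The largest bag has 3 vertices, so the width is 2.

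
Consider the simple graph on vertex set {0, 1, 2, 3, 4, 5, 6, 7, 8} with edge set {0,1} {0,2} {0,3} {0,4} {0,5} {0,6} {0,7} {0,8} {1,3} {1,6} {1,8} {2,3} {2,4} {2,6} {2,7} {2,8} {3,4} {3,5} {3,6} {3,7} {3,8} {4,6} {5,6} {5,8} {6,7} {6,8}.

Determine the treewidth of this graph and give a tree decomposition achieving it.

Treewidth 4.
One such decomposition:
Bags: B1 = {0, 1, 3, 6, 8}  B2 = {0, 2, 3, 6, 8}  B3 = {0, 3, 5, 6, 8}  B4 = {0, 2, 3, 4, 6}  B5 = {0, 2, 3, 6, 7}
Tree: B1–B2, B2–B3, B2–B4, B4–B5

The largest bag has 5 vertices, giving width 4; this decomposition certifies tw(G) ≤ 4. For the lower bound, the 5 vertices {0, 1, 3, 6, 8} are pairwise adjacent, and any tree decomposition puts a clique entirely inside one bag — forcing width ≥ 4. Hence tw(G) = 4 exactly.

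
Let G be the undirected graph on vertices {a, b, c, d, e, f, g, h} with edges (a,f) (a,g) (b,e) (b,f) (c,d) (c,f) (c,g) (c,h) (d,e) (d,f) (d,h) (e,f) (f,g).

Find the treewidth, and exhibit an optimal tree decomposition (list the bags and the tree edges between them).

Treewidth 2.
One optimal decomposition is:
Bags: B1 = {c, f, g}  B2 = {c, d, f}  B3 = {d, e, f}  B4 = {a, f, g}  B5 = {b, e, f}  B6 = {c, d, h}
Tree: B1–B2, B2–B3, B1–B4, B3–B5, B2–B6

Every bag has size at most 3, so the width is 3 − 1 = 2 and tw(G) ≤ 2. On the other hand G contains the 3-clique {c, d, h}. A clique must lie in a single bag of any decomposition, so no decomposition can have width below 2. Combining the bounds, tw(G) = 2.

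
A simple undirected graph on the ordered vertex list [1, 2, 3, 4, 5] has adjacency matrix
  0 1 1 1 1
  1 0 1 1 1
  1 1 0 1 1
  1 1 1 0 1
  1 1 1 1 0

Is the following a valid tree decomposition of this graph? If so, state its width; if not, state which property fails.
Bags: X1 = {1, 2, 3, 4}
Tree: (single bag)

No — vertex 5 appears in no bag.

A tree decomposition must satisfy three properties: every vertex lies in some bag; for every edge, both endpoints lie together in some bag; and for every vertex, the bags containing it form a connected subtree. Here vertex 5 appears in no bag, so the decomposition is invalid.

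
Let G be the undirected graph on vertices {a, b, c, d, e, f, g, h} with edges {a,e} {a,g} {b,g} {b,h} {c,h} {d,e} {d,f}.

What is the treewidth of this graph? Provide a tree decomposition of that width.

Treewidth 1.
Bags: B1 = {d, f}  B2 = {d, e}  B3 = {a, e}  B4 = {a, g}  B5 = {b, g}  B6 = {b, h}  B7 = {c, h}
Tree: B1–B2, B2–B3, B3–B4, B4–B5, B5–B6, B6–B7

The largest bag has 2 vertices, giving width 1; this decomposition certifies tw(G) ≤ 1. Since G has at least one edge (e.g. f–d), it is not an edgeless graph, so tw(G) ≥ 1. Hence tw(G) = 1 exactly.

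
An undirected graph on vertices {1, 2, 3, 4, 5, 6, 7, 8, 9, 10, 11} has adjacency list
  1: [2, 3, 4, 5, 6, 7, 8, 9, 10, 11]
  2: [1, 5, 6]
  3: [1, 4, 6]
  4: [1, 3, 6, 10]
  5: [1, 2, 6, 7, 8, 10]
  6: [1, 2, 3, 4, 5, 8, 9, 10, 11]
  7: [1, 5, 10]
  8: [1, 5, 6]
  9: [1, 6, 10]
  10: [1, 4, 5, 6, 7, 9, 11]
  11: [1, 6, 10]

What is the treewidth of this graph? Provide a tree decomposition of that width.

Each bag holds 4 vertices, so the decomposition has width 3, which upper-bounds the treewidth. On the other hand G contains the 4-clique {1, 5, 6, 8}. A clique must lie in a single bag of any decomposition, so no decomposition can have width below 3. The upper and lower bounds meet at 3, so that is the treewidth.

Treewidth 3.
Bags: B1 = {1, 4, 6, 10}  B2 = {1, 5, 6, 10}  B3 = {1, 5, 6, 8}  B4 = {1, 5, 7, 10}  B5 = {1, 6, 9, 10}  B6 = {1, 6, 10, 11}  B7 = {1, 2, 5, 6}  B8 = {1, 3, 4, 6}
Tree: B1–B2, B2–B3, B2–B4, B1–B5, B2–B6, B2–B7, B1–B8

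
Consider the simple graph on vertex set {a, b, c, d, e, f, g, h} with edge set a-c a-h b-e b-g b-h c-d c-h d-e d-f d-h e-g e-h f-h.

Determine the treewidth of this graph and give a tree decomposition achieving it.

Treewidth 2.
One optimal decomposition is:
Bags: B1 = {d, e, h}  B2 = {b, e, h}  B3 = {c, d, h}  B4 = {d, f, h}  B5 = {b, e, g}  B6 = {a, c, h}
Tree: B1–B2, B1–B3, B1–B4, B2–B5, B3–B6

Every bag has size at most 3, so the width is 3 − 1 = 2 and tw(G) ≤ 2. On the other hand G contains the 3-clique {b, e, g}. A clique must lie in a single bag of any decomposition, so no decomposition can have width below 2. Therefore the treewidth is 2.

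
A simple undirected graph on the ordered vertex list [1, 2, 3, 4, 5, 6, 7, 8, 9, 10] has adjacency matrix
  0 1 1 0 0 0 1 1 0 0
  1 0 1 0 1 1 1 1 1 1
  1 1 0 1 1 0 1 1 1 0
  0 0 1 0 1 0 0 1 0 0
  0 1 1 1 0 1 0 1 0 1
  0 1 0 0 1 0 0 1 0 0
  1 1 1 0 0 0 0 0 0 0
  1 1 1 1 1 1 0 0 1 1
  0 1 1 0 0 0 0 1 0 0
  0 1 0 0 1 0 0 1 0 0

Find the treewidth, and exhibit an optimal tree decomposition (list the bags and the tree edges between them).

Treewidth 3.
One optimal decomposition is:
Bags: B1 = {2, 3, 5, 8}  B2 = {1, 2, 3, 8}  B3 = {2, 5, 6, 8}  B4 = {2, 3, 8, 9}  B5 = {1, 2, 3, 7}  B6 = {3, 4, 5, 8}  B7 = {2, 5, 8, 10}
Tree: B1–B2, B1–B3, B1–B4, B2–B5, B1–B6, B3–B7

The largest bag has 4 vertices, giving width 3; this decomposition certifies tw(G) ≤ 3. For the lower bound, the 4 vertices {2, 5, 8, 10} are pairwise adjacent, and any tree decomposition puts a clique entirely inside one bag — forcing width ≥ 3. Combining the bounds, tw(G) = 3.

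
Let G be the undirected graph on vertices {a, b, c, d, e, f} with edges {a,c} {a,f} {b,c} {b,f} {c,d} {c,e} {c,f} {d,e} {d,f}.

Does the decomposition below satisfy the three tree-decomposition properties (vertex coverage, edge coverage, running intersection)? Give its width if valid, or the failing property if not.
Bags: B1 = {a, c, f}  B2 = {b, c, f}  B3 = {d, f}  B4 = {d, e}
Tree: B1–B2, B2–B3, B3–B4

A tree decomposition must satisfy three properties: every vertex lies in some bag; for every edge, both endpoints lie together in some bag; and for every vertex, the bags containing it form a connected subtree. Here edge (c,d) lies in no bag, so the decomposition is invalid.

No — edge (c,d) lies in no bag.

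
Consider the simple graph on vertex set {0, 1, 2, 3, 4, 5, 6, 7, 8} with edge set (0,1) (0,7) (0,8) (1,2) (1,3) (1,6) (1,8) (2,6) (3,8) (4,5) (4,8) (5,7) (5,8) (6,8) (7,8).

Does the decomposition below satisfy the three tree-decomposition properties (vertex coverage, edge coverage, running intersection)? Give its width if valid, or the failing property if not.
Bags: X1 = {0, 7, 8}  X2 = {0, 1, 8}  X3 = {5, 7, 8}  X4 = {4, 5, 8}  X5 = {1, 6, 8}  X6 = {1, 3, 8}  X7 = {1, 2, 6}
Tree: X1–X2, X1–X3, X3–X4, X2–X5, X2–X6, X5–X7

Yes; width 2.

Every vertex of G appears in some bag (union = {0, 1, 2, 3, 4, 5, 6, 7, 8}); every edge is covered by a bag; and for each vertex v the set of bags containing v is connected in the bag tree. The decomposition is therefore valid. The largest bag has 3 vertices, so the width is 2.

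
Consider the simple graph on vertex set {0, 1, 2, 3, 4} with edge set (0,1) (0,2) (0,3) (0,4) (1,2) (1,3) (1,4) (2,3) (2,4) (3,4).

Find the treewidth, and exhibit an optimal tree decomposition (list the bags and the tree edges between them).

With just one bag of size 5, the width is 5 − 1 = 4, so tw(G) ≤ 4. For the lower bound, the 5 vertices {0, 1, 2, 3, 4} are pairwise adjacent, and any tree decomposition puts a clique entirely inside one bag — forcing width ≥ 4. The upper and lower bounds meet at 4, so that is the treewidth.

Treewidth 4.
One optimal decomposition is:
Bags: B1 = {0, 1, 2, 3, 4}
Tree: (single bag)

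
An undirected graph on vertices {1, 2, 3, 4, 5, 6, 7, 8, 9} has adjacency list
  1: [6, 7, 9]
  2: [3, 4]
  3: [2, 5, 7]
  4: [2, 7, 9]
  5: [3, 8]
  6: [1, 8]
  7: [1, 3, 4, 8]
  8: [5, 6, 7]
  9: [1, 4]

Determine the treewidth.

3

A width-3 tree decomposition is:
Bags: B1 = {1, 5, 6, 8}  B2 = {1, 5, 7, 8}  B3 = {1, 3, 5, 7}  B4 = {1, 3, 7, 9}  B5 = {3, 4, 7, 9}  B6 = {2, 3, 4, 9}
Tree: B1–B2, B2–B3, B3–B4, B4–B5, B5–B6
Each bag holds 4 vertices, so the decomposition has width 3, which upper-bounds the treewidth. For the lower bound: the 4 vertex sets {5,6,8}, {1}, {7}, {2,3,4,9} are disjoint, each induces a connected subgraph, and every pair is joined by at least one edge of G. Contracting each set to a single vertex therefore yields K_{4} as a minor, and since treewidth is minor-monotone, tw(G) ≥ tw(K_{4}) = 3. Therefore the treewidth is 3.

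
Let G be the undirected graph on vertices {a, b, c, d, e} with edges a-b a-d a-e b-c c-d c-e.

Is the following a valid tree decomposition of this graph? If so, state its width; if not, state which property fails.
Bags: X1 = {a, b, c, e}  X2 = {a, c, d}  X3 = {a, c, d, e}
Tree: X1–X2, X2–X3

A tree decomposition must satisfy three properties: every vertex lies in some bag; for every edge, both endpoints lie together in some bag; and for every vertex, the bags containing it form a connected subtree. Here bags containing vertex e are not connected in the tree, so the decomposition is invalid.

No — bags containing vertex e are not connected in the tree.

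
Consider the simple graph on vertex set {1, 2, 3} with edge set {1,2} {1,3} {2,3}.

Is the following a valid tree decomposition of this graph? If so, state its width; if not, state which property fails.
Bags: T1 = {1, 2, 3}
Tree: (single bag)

Vertex coverage: the bags together contain {1, 2, 3}, the full vertex set. Edge coverage: each edge of G has both endpoints in at least one bag. Running intersection: for every vertex, the bags containing it form a connected subtree. All three properties hold, so this is a valid tree decomposition of width max|bag| − 1 = 2, and hence tw(G) ≤ 2.

Yes; width 2.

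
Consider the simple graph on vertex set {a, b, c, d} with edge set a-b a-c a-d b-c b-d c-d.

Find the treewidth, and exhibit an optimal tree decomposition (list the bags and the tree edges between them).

Treewidth 3.
One such decomposition:
Bags: B1 = {a, b, c, d}
Tree: (single bag)

With just one bag of size 4, the width is 4 − 1 = 3, so tw(G) ≤ 3. For the lower bound, the 4 vertices {a, b, c, d} are pairwise adjacent, and any tree decomposition puts a clique entirely inside one bag — forcing width ≥ 3. Hence tw(G) = 3 exactly.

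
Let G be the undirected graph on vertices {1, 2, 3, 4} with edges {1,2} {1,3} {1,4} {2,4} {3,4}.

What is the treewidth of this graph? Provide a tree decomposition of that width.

Treewidth 2.
Bags: B1 = {1, 2, 4}  B2 = {1, 3, 4}
Tree: B1–B2

The largest bag has 3 vertices, giving width 2; this decomposition certifies tw(G) ≤ 2. Conversely, {1, 2, 4} is a clique of size 3, and the vertices of any clique must share a bag in every tree decomposition; so some bag has ≥ 3 vertices and tw(G) ≥ 2. Therefore the treewidth is 2.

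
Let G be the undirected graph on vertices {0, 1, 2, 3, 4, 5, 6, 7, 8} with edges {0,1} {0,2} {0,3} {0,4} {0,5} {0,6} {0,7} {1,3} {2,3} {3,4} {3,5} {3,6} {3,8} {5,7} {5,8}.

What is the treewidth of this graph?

2

A width-2 tree decomposition is:
Bags: B1 = {0, 2, 3}  B2 = {0, 3, 4}  B3 = {0, 3, 6}  B4 = {0, 3, 5}  B5 = {0, 5, 7}  B6 = {3, 5, 8}  B7 = {0, 1, 3}
Tree: B1–B2, B1–B3, B2–B4, B4–B5, B4–B6, B1–B7
Each bag holds 3 vertices, so the decomposition has width 2, which upper-bounds the treewidth. Conversely, {0, 1, 3} is a clique of size 3, and the vertices of any clique must share a bag in every tree decomposition; so some bag has ≥ 3 vertices and tw(G) ≥ 2. Therefore the treewidth is 2.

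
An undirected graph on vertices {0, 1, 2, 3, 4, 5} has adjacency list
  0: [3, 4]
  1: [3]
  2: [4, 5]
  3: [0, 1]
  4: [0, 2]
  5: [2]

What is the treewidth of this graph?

A width-1 tree decomposition is:
Bags: B1 = {2, 5}  B2 = {2, 4}  B3 = {0, 4}  B4 = {0, 3}  B5 = {1, 3}
Tree: B1–B2, B2–B3, B3–B4, B4–B5
The largest bag has 2 vertices, giving width 1; this decomposition certifies tw(G) ≤ 1. Since G has at least one edge (e.g. 5–2), it is not an edgeless graph, so tw(G) ≥ 1. Combining the bounds, tw(G) = 1.

1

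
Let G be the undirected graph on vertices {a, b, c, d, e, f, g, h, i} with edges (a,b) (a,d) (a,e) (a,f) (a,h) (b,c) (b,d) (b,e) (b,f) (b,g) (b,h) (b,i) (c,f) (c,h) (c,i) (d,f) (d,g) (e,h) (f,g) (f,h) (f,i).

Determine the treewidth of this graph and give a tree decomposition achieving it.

Treewidth 3.
One optimal decomposition is:
Bags: B1 = {a, b, f, h}  B2 = {a, b, d, f}  B3 = {b, d, f, g}  B4 = {a, b, e, h}  B5 = {b, c, f, h}  B6 = {b, c, f, i}
Tree: B1–B2, B2–B3, B1–B4, B1–B5, B5–B6

Each bag holds 4 vertices, so the decomposition has width 3, which upper-bounds the treewidth. For the lower bound, the 4 vertices {a, b, e, h} are pairwise adjacent, and any tree decomposition puts a clique entirely inside one bag — forcing width ≥ 3. Therefore the treewidth is 3.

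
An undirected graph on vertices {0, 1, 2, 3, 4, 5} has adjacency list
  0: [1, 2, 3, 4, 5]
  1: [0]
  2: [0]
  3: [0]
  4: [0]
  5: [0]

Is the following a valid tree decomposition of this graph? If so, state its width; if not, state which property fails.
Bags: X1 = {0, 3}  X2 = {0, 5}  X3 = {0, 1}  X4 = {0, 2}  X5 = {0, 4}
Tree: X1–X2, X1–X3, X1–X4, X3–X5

Every vertex of G appears in some bag (union = {0, 1, 2, 3, 4, 5}); every edge is covered by a bag; and for each vertex v the set of bags containing v is connected in the bag tree. The decomposition is therefore valid. The largest bag has 2 vertices, so the width is 1.

Yes; width 1.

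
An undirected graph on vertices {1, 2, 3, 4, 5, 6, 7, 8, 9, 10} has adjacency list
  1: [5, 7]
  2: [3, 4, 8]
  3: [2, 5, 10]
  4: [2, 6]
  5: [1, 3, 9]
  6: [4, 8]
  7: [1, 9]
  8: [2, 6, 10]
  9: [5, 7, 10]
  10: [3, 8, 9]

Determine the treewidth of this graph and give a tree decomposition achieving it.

Treewidth 2.
Bags: B1 = {2, 4, 6}  B2 = {2, 6, 8}  B3 = {2, 3, 8}  B4 = {3, 8, 10}  B5 = {3, 5, 10}  B6 = {5, 9, 10}  B7 = {1, 5, 9}  B8 = {1, 7, 9}
Tree: B1–B2, B2–B3, B3–B4, B4–B5, B5–B6, B6–B7, B7–B8

Every bag has size at most 3, so the width is 3 − 1 = 2 and tw(G) ≤ 2. The edges 4–6–8–2–4 form a cycle, so G is not a tree and its treewidth is at least 2. Therefore the treewidth is 2.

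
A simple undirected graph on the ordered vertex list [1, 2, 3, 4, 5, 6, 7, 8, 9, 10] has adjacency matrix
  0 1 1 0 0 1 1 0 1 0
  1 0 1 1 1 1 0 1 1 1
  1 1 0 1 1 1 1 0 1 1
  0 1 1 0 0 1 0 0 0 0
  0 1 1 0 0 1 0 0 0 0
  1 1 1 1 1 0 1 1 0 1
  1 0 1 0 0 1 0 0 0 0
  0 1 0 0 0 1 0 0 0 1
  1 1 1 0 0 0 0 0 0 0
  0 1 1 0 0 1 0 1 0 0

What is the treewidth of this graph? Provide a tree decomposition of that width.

Each bag holds 4 vertices, so the decomposition has width 3, which upper-bounds the treewidth. For the lower bound, the 4 vertices {2, 6, 8, 10} are pairwise adjacent, and any tree decomposition puts a clique entirely inside one bag — forcing width ≥ 3. The upper and lower bounds meet at 3, so that is the treewidth.

Treewidth 3.
One optimal decomposition is:
Bags: B1 = {1, 3, 6, 7}  B2 = {1, 2, 3, 6}  B3 = {2, 3, 5, 6}  B4 = {2, 3, 6, 10}  B5 = {2, 6, 8, 10}  B6 = {2, 3, 4, 6}  B7 = {1, 2, 3, 9}
Tree: B1–B2, B2–B3, B2–B4, B4–B5, B3–B6, B2–B7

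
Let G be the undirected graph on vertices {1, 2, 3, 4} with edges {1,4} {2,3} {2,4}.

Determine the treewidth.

1

A width-1 tree decomposition is:
Bags: B1 = {2, 4}  B2 = {2, 3}  B3 = {1, 4}
Tree: B1–B2, B1–B3
Every bag has size at most 2, so the width is 2 − 1 = 1 and tw(G) ≤ 1. G has an edge, so its treewidth is at least 1. The upper and lower bounds meet at 1, so that is the treewidth.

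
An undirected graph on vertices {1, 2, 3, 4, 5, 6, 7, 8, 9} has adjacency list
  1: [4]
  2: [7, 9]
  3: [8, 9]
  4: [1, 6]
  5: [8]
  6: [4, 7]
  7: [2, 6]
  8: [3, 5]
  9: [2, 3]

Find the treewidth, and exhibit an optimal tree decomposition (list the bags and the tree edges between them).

Every bag has size at most 2, so the width is 2 − 1 = 1 and tw(G) ≤ 1. Since G has at least one edge (e.g. 1–4), it is not an edgeless graph, so tw(G) ≥ 1. Therefore the treewidth is 1.

Treewidth 1.
One such decomposition:
Bags: B1 = {1, 4}  B2 = {4, 6}  B3 = {6, 7}  B4 = {2, 7}  B5 = {2, 9}  B6 = {3, 9}  B7 = {3, 8}  B8 = {5, 8}
Tree: B1–B2, B2–B3, B3–B4, B4–B5, B5–B6, B6–B7, B7–B8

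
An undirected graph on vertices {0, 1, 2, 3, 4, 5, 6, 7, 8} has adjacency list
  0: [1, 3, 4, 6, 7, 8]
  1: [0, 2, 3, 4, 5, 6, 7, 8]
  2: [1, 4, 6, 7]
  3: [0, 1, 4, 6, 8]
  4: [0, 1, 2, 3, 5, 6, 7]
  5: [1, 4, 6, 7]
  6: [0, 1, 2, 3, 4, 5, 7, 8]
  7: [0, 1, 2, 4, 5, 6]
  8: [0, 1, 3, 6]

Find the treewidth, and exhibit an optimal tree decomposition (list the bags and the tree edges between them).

The largest bag has 5 vertices, giving width 4; this decomposition certifies tw(G) ≤ 4. On the other hand G contains the 5-clique {0, 1, 3, 6, 8}. A clique must lie in a single bag of any decomposition, so no decomposition can have width below 4. Hence tw(G) = 4 exactly.

Treewidth 4.
One such decomposition:
Bags: B1 = {0, 1, 3, 6, 8}  B2 = {0, 1, 3, 4, 6}  B3 = {0, 1, 4, 6, 7}  B4 = {1, 2, 4, 6, 7}  B5 = {1, 4, 5, 6, 7}
Tree: B1–B2, B2–B3, B3–B4, B4–B5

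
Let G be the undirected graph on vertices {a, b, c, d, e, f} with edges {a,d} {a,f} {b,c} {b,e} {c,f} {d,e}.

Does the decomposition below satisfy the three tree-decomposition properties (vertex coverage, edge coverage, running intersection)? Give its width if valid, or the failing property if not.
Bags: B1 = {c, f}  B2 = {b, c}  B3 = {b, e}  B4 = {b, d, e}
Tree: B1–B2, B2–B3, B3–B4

A tree decomposition must satisfy three properties: every vertex lies in some bag; for every edge, both endpoints lie together in some bag; and for every vertex, the bags containing it form a connected subtree. Here vertex a appears in no bag, so the decomposition is invalid.

No — vertex a appears in no bag.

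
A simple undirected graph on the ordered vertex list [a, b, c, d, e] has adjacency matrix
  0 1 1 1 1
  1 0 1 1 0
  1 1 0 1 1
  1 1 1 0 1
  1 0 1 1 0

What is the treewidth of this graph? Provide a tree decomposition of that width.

Treewidth 3.
Bags: B1 = {a, b, c, d}  B2 = {a, c, d, e}
Tree: B1–B2

Each bag holds 4 vertices, so the decomposition has width 3, which upper-bounds the treewidth. On the other hand G contains the 4-clique {a, c, d, e}. A clique must lie in a single bag of any decomposition, so no decomposition can have width below 3. Combining the bounds, tw(G) = 3.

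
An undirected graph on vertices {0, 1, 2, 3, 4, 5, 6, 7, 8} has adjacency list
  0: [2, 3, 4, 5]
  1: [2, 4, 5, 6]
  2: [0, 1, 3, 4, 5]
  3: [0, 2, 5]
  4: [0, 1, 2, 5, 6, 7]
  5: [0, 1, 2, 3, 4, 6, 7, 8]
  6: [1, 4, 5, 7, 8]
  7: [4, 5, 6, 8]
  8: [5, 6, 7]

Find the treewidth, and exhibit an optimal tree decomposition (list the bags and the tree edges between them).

Each bag holds 4 vertices, so the decomposition has width 3, which upper-bounds the treewidth. On the other hand G contains the 4-clique {5, 6, 7, 8}. A clique must lie in a single bag of any decomposition, so no decomposition can have width below 3. Therefore the treewidth is 3.

Treewidth 3.
Bags: B1 = {1, 2, 4, 5}  B2 = {1, 4, 5, 6}  B3 = {4, 5, 6, 7}  B4 = {0, 2, 4, 5}  B5 = {0, 2, 3, 5}  B6 = {5, 6, 7, 8}
Tree: B1–B2, B2–B3, B1–B4, B4–B5, B3–B6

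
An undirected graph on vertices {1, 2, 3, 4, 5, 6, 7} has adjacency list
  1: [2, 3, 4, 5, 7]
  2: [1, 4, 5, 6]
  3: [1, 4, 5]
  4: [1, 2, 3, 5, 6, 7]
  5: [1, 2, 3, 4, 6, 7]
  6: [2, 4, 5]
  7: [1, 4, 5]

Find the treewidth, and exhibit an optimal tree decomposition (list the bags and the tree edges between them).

The largest bag has 4 vertices, giving width 3; this decomposition certifies tw(G) ≤ 3. For the lower bound, the 4 vertices {1, 2, 4, 5} are pairwise adjacent, and any tree decomposition puts a clique entirely inside one bag — forcing width ≥ 3. Therefore the treewidth is 3.

Treewidth 3.
Bags: B1 = {1, 2, 4, 5}  B2 = {1, 4, 5, 7}  B3 = {1, 3, 4, 5}  B4 = {2, 4, 5, 6}
Tree: B1–B2, B2–B3, B1–B4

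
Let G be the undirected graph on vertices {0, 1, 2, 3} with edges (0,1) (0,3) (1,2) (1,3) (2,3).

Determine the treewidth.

2

A width-2 tree decomposition is:
Bags: B1 = {0, 1, 3}  B2 = {1, 2, 3}
Tree: B1–B2
Each bag holds 3 vertices, so the decomposition has width 2, which upper-bounds the treewidth. Conversely, {0, 1, 3} is a clique of size 3, and the vertices of any clique must share a bag in every tree decomposition; so some bag has ≥ 3 vertices and tw(G) ≥ 2. Therefore the treewidth is 2.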